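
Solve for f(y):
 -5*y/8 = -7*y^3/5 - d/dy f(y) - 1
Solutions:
 f(y) = C1 - 7*y^4/20 + 5*y^2/16 - y


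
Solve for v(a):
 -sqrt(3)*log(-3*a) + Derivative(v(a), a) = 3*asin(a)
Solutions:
 v(a) = C1 + sqrt(3)*a*(log(-a) - 1) + 3*a*asin(a) + sqrt(3)*a*log(3) + 3*sqrt(1 - a^2)


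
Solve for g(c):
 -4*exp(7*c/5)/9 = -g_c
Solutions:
 g(c) = C1 + 20*exp(7*c/5)/63


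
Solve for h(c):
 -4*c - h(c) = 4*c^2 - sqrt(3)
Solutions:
 h(c) = -4*c^2 - 4*c + sqrt(3)


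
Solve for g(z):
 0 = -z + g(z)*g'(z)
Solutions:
 g(z) = -sqrt(C1 + z^2)
 g(z) = sqrt(C1 + z^2)


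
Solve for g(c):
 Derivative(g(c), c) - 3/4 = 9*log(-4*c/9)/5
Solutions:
 g(c) = C1 + 9*c*log(-c)/5 + 3*c*(-24*log(3) - 7 + 24*log(2))/20


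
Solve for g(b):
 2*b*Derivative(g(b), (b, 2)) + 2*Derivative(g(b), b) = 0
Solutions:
 g(b) = C1 + C2*log(b)


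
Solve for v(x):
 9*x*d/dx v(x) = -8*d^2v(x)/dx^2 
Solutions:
 v(x) = C1 + C2*erf(3*x/4)


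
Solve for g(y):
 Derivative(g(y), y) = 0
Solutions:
 g(y) = C1


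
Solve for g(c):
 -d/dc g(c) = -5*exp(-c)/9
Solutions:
 g(c) = C1 - 5*exp(-c)/9


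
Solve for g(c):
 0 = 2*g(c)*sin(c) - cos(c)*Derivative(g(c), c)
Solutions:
 g(c) = C1/cos(c)^2


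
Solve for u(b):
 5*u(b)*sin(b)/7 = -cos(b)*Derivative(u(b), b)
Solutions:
 u(b) = C1*cos(b)^(5/7)


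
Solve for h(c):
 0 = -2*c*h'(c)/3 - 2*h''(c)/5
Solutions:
 h(c) = C1 + C2*erf(sqrt(30)*c/6)


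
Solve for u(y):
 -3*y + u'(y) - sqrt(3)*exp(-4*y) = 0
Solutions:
 u(y) = C1 + 3*y^2/2 - sqrt(3)*exp(-4*y)/4


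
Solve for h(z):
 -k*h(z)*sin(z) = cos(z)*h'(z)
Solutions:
 h(z) = C1*exp(k*log(cos(z)))


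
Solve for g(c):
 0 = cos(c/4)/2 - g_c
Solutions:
 g(c) = C1 + 2*sin(c/4)


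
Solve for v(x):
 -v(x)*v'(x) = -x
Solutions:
 v(x) = -sqrt(C1 + x^2)
 v(x) = sqrt(C1 + x^2)


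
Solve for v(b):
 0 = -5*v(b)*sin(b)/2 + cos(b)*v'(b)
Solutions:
 v(b) = C1/cos(b)^(5/2)


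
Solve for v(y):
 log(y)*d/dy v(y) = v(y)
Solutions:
 v(y) = C1*exp(li(y))


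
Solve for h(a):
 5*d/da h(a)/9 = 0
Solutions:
 h(a) = C1


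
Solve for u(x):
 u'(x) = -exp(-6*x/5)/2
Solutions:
 u(x) = C1 + 5*exp(-6*x/5)/12


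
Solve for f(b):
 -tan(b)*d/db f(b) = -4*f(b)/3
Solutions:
 f(b) = C1*sin(b)^(4/3)


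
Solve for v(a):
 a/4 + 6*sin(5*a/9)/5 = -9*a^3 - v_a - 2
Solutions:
 v(a) = C1 - 9*a^4/4 - a^2/8 - 2*a + 54*cos(5*a/9)/25


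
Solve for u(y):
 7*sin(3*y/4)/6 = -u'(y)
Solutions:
 u(y) = C1 + 14*cos(3*y/4)/9


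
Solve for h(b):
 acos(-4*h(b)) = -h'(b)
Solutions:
 Integral(1/acos(-4*_y), (_y, h(b))) = C1 - b


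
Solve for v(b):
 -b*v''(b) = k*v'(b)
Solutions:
 v(b) = C1 + b^(1 - re(k))*(C2*sin(log(b)*Abs(im(k))) + C3*cos(log(b)*im(k)))


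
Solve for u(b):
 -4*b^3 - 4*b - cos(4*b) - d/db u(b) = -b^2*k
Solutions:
 u(b) = C1 - b^4 + b^3*k/3 - 2*b^2 - sin(4*b)/4


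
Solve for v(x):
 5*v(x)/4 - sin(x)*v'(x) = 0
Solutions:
 v(x) = C1*(cos(x) - 1)^(5/8)/(cos(x) + 1)^(5/8)


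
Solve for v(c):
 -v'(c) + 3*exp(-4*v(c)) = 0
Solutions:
 v(c) = log(-I*(C1 + 12*c)^(1/4))
 v(c) = log(I*(C1 + 12*c)^(1/4))
 v(c) = log(-(C1 + 12*c)^(1/4))
 v(c) = log(C1 + 12*c)/4


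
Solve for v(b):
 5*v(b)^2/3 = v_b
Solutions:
 v(b) = -3/(C1 + 5*b)


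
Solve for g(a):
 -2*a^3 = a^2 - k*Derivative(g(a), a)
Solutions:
 g(a) = C1 + a^4/(2*k) + a^3/(3*k)


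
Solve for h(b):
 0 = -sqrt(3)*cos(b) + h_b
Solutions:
 h(b) = C1 + sqrt(3)*sin(b)


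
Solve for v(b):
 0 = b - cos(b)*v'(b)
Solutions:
 v(b) = C1 + Integral(b/cos(b), b)


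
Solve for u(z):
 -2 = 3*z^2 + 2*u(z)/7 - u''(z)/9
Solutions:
 u(z) = C1*exp(-3*sqrt(14)*z/7) + C2*exp(3*sqrt(14)*z/7) - 21*z^2/2 - 91/6


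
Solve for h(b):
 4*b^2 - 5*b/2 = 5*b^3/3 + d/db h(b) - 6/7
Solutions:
 h(b) = C1 - 5*b^4/12 + 4*b^3/3 - 5*b^2/4 + 6*b/7


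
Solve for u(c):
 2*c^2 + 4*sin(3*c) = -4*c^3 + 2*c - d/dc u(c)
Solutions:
 u(c) = C1 - c^4 - 2*c^3/3 + c^2 + 4*cos(3*c)/3


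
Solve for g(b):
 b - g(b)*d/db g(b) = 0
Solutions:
 g(b) = -sqrt(C1 + b^2)
 g(b) = sqrt(C1 + b^2)


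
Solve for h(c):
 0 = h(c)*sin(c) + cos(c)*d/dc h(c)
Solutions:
 h(c) = C1*cos(c)


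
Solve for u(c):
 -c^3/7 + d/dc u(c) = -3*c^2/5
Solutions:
 u(c) = C1 + c^4/28 - c^3/5


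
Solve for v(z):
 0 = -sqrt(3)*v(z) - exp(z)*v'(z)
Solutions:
 v(z) = C1*exp(sqrt(3)*exp(-z))


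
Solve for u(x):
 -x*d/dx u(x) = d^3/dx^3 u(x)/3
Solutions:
 u(x) = C1 + Integral(C2*airyai(-3^(1/3)*x) + C3*airybi(-3^(1/3)*x), x)


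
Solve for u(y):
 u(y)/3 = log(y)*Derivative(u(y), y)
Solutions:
 u(y) = C1*exp(li(y)/3)


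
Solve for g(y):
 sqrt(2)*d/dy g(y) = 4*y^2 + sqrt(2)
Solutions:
 g(y) = C1 + 2*sqrt(2)*y^3/3 + y


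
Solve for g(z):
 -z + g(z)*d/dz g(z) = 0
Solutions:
 g(z) = -sqrt(C1 + z^2)
 g(z) = sqrt(C1 + z^2)


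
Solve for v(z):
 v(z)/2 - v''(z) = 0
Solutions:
 v(z) = C1*exp(-sqrt(2)*z/2) + C2*exp(sqrt(2)*z/2)


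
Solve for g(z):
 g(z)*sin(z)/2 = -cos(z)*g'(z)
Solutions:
 g(z) = C1*sqrt(cos(z))


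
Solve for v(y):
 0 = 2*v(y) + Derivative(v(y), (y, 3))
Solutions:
 v(y) = C3*exp(-2^(1/3)*y) + (C1*sin(2^(1/3)*sqrt(3)*y/2) + C2*cos(2^(1/3)*sqrt(3)*y/2))*exp(2^(1/3)*y/2)


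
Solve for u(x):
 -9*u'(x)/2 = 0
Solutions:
 u(x) = C1


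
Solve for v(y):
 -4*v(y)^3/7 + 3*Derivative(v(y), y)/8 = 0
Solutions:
 v(y) = -sqrt(42)*sqrt(-1/(C1 + 32*y))/2
 v(y) = sqrt(42)*sqrt(-1/(C1 + 32*y))/2


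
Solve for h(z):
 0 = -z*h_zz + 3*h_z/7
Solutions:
 h(z) = C1 + C2*z^(10/7)


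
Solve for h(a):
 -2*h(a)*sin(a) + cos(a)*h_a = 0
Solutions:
 h(a) = C1/cos(a)^2


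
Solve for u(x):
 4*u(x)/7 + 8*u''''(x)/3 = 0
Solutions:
 u(x) = (C1*sin(6^(1/4)*7^(3/4)*x/14) + C2*cos(6^(1/4)*7^(3/4)*x/14))*exp(-6^(1/4)*7^(3/4)*x/14) + (C3*sin(6^(1/4)*7^(3/4)*x/14) + C4*cos(6^(1/4)*7^(3/4)*x/14))*exp(6^(1/4)*7^(3/4)*x/14)


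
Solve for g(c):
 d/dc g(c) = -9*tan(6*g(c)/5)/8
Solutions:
 g(c) = -5*asin(C1*exp(-27*c/20))/6 + 5*pi/6
 g(c) = 5*asin(C1*exp(-27*c/20))/6


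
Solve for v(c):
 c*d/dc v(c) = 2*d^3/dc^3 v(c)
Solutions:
 v(c) = C1 + Integral(C2*airyai(2^(2/3)*c/2) + C3*airybi(2^(2/3)*c/2), c)


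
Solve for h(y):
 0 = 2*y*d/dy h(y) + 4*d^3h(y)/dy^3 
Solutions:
 h(y) = C1 + Integral(C2*airyai(-2^(2/3)*y/2) + C3*airybi(-2^(2/3)*y/2), y)


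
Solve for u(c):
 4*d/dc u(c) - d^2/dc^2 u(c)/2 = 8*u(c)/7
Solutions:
 u(c) = C1*exp(4*c*(1 - sqrt(42)/7)) + C2*exp(4*c*(sqrt(42)/7 + 1))


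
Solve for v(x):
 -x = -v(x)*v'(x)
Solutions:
 v(x) = -sqrt(C1 + x^2)
 v(x) = sqrt(C1 + x^2)


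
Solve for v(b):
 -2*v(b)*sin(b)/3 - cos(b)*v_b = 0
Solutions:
 v(b) = C1*cos(b)^(2/3)


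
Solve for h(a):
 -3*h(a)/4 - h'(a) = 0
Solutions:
 h(a) = C1*exp(-3*a/4)


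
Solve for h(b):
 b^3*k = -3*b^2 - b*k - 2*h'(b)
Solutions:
 h(b) = C1 - b^4*k/8 - b^3/2 - b^2*k/4


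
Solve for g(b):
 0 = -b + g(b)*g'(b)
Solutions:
 g(b) = -sqrt(C1 + b^2)
 g(b) = sqrt(C1 + b^2)


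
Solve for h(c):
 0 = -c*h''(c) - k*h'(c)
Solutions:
 h(c) = C1 + c^(1 - re(k))*(C2*sin(log(c)*Abs(im(k))) + C3*cos(log(c)*im(k)))


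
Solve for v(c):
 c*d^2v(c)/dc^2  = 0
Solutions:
 v(c) = C1 + C2*c


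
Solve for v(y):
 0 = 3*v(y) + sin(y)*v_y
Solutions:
 v(y) = C1*(cos(y) + 1)^(3/2)/(cos(y) - 1)^(3/2)


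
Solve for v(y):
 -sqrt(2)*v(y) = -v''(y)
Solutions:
 v(y) = C1*exp(-2^(1/4)*y) + C2*exp(2^(1/4)*y)


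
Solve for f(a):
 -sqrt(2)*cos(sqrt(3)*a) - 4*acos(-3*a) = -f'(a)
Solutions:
 f(a) = C1 + 4*a*acos(-3*a) + 4*sqrt(1 - 9*a^2)/3 + sqrt(6)*sin(sqrt(3)*a)/3


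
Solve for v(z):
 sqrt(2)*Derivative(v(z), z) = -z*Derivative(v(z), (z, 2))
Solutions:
 v(z) = C1 + C2*z^(1 - sqrt(2))


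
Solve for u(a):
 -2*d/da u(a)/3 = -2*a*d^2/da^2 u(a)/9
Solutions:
 u(a) = C1 + C2*a^4


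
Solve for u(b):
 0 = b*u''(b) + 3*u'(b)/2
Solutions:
 u(b) = C1 + C2/sqrt(b)


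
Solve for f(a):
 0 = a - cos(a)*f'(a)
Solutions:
 f(a) = C1 + Integral(a/cos(a), a)


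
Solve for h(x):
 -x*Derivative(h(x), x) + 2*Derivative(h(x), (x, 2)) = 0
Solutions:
 h(x) = C1 + C2*erfi(x/2)


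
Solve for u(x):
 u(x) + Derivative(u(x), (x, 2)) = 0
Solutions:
 u(x) = C1*sin(x) + C2*cos(x)


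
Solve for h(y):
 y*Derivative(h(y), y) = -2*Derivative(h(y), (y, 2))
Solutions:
 h(y) = C1 + C2*erf(y/2)


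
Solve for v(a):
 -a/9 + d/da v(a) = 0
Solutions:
 v(a) = C1 + a^2/18


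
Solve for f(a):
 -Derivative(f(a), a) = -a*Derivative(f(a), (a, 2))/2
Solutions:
 f(a) = C1 + C2*a^3


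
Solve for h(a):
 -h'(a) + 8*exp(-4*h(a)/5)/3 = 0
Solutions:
 h(a) = 5*log(-I*(C1 + 32*a/15)^(1/4))
 h(a) = 5*log(I*(C1 + 32*a/15)^(1/4))
 h(a) = 5*log(-(C1 + 32*a/15)^(1/4))
 h(a) = 5*log(C1 + 32*a/15)/4


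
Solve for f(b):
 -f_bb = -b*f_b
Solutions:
 f(b) = C1 + C2*erfi(sqrt(2)*b/2)


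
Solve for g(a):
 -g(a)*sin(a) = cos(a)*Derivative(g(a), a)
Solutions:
 g(a) = C1*cos(a)


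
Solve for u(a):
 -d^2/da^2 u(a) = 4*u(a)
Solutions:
 u(a) = C1*sin(2*a) + C2*cos(2*a)


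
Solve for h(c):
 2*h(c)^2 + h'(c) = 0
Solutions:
 h(c) = 1/(C1 + 2*c)


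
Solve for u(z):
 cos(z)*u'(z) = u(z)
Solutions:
 u(z) = C1*sqrt(sin(z) + 1)/sqrt(sin(z) - 1)


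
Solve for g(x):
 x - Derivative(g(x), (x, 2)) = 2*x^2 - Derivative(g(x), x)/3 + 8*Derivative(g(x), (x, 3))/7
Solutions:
 g(x) = C1 + C2*exp(x*(-21 + sqrt(1113))/48) + C3*exp(-x*(21 + sqrt(1113))/48) + 2*x^3 + 33*x^2/2 + 981*x/7


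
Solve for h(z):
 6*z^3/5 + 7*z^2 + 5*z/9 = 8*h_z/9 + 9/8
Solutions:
 h(z) = C1 + 27*z^4/80 + 21*z^3/8 + 5*z^2/16 - 81*z/64


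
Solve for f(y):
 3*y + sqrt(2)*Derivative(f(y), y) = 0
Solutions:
 f(y) = C1 - 3*sqrt(2)*y^2/4


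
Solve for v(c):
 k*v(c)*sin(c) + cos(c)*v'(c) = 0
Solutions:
 v(c) = C1*exp(k*log(cos(c)))


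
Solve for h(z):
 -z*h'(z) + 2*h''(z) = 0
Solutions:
 h(z) = C1 + C2*erfi(z/2)


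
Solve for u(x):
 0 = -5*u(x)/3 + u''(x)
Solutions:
 u(x) = C1*exp(-sqrt(15)*x/3) + C2*exp(sqrt(15)*x/3)


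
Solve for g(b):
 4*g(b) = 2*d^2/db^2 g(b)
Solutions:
 g(b) = C1*exp(-sqrt(2)*b) + C2*exp(sqrt(2)*b)


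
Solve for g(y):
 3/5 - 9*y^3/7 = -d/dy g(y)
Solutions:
 g(y) = C1 + 9*y^4/28 - 3*y/5


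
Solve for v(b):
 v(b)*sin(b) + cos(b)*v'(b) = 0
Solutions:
 v(b) = C1*cos(b)


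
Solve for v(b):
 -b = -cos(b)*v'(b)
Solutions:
 v(b) = C1 + Integral(b/cos(b), b)


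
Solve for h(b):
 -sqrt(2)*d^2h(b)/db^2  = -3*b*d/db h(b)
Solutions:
 h(b) = C1 + C2*erfi(2^(1/4)*sqrt(3)*b/2)


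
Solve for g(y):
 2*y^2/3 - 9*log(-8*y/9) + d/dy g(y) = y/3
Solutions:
 g(y) = C1 - 2*y^3/9 + y^2/6 + 9*y*log(-y) + 9*y*(-2*log(3) - 1 + 3*log(2))


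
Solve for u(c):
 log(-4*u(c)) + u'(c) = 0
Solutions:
 Integral(1/(log(-_y) + 2*log(2)), (_y, u(c))) = C1 - c


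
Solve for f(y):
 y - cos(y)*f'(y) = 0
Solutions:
 f(y) = C1 + Integral(y/cos(y), y)


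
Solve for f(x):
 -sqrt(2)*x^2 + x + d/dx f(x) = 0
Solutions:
 f(x) = C1 + sqrt(2)*x^3/3 - x^2/2


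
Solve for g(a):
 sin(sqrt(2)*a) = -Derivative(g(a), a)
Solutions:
 g(a) = C1 + sqrt(2)*cos(sqrt(2)*a)/2


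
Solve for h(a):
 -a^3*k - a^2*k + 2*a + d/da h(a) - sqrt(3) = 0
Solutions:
 h(a) = C1 + a^4*k/4 + a^3*k/3 - a^2 + sqrt(3)*a


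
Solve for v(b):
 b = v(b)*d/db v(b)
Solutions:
 v(b) = -sqrt(C1 + b^2)
 v(b) = sqrt(C1 + b^2)


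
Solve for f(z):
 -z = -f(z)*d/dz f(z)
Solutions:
 f(z) = -sqrt(C1 + z^2)
 f(z) = sqrt(C1 + z^2)


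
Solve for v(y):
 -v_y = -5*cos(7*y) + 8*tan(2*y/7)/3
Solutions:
 v(y) = C1 + 28*log(cos(2*y/7))/3 + 5*sin(7*y)/7


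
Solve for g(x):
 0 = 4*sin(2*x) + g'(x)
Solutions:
 g(x) = C1 + 2*cos(2*x)


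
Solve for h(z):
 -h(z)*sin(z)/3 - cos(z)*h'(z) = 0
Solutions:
 h(z) = C1*cos(z)^(1/3)


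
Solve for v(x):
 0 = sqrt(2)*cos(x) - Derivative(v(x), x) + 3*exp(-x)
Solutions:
 v(x) = C1 + sqrt(2)*sin(x) - 3*exp(-x)


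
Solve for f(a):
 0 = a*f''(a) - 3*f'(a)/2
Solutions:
 f(a) = C1 + C2*a^(5/2)


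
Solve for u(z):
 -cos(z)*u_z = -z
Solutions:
 u(z) = C1 + Integral(z/cos(z), z)


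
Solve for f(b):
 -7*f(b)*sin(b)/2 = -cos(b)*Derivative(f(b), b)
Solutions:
 f(b) = C1/cos(b)^(7/2)


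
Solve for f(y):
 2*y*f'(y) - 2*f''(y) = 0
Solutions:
 f(y) = C1 + C2*erfi(sqrt(2)*y/2)


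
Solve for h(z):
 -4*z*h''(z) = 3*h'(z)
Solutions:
 h(z) = C1 + C2*z^(1/4)


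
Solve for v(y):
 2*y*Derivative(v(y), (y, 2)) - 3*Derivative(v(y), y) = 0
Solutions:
 v(y) = C1 + C2*y^(5/2)


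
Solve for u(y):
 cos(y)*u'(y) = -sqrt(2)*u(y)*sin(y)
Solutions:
 u(y) = C1*cos(y)^(sqrt(2))


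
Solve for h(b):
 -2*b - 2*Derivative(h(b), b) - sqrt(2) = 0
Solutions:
 h(b) = C1 - b^2/2 - sqrt(2)*b/2


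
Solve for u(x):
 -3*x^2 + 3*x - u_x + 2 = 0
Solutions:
 u(x) = C1 - x^3 + 3*x^2/2 + 2*x


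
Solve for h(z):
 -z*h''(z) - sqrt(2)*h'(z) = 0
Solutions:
 h(z) = C1 + C2*z^(1 - sqrt(2))


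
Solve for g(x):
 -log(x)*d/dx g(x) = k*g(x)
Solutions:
 g(x) = C1*exp(-k*li(x))


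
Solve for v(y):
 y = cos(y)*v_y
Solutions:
 v(y) = C1 + Integral(y/cos(y), y)


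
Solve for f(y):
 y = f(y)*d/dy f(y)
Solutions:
 f(y) = -sqrt(C1 + y^2)
 f(y) = sqrt(C1 + y^2)


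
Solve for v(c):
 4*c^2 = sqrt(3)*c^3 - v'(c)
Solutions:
 v(c) = C1 + sqrt(3)*c^4/4 - 4*c^3/3


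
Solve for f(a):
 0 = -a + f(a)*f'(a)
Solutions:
 f(a) = -sqrt(C1 + a^2)
 f(a) = sqrt(C1 + a^2)


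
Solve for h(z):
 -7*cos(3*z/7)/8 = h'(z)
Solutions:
 h(z) = C1 - 49*sin(3*z/7)/24


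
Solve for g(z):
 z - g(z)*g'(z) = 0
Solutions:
 g(z) = -sqrt(C1 + z^2)
 g(z) = sqrt(C1 + z^2)


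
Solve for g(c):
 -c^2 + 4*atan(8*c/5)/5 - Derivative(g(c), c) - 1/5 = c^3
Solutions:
 g(c) = C1 - c^4/4 - c^3/3 + 4*c*atan(8*c/5)/5 - c/5 - log(64*c^2 + 25)/4


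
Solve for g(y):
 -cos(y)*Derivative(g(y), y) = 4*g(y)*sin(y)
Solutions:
 g(y) = C1*cos(y)^4


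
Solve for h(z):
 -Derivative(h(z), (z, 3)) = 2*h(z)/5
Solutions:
 h(z) = C3*exp(-2^(1/3)*5^(2/3)*z/5) + (C1*sin(2^(1/3)*sqrt(3)*5^(2/3)*z/10) + C2*cos(2^(1/3)*sqrt(3)*5^(2/3)*z/10))*exp(2^(1/3)*5^(2/3)*z/10)


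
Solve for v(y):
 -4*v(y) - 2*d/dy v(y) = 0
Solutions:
 v(y) = C1*exp(-2*y)


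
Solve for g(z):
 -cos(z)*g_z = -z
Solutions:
 g(z) = C1 + Integral(z/cos(z), z)


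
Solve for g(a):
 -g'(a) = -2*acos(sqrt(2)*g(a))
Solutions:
 Integral(1/acos(sqrt(2)*_y), (_y, g(a))) = C1 + 2*a


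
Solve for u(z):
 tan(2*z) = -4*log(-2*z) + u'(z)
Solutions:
 u(z) = C1 + 4*z*log(-z) - 4*z + 4*z*log(2) - log(cos(2*z))/2


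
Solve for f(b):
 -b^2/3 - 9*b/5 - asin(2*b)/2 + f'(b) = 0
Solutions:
 f(b) = C1 + b^3/9 + 9*b^2/10 + b*asin(2*b)/2 + sqrt(1 - 4*b^2)/4


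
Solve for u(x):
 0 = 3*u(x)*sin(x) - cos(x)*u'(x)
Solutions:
 u(x) = C1/cos(x)^3


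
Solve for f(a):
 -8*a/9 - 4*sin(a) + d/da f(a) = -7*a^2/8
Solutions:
 f(a) = C1 - 7*a^3/24 + 4*a^2/9 - 4*cos(a)


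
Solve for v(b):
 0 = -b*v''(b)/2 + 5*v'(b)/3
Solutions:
 v(b) = C1 + C2*b^(13/3)


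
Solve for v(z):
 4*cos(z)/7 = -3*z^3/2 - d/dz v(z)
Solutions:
 v(z) = C1 - 3*z^4/8 - 4*sin(z)/7


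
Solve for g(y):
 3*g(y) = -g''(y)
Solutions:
 g(y) = C1*sin(sqrt(3)*y) + C2*cos(sqrt(3)*y)


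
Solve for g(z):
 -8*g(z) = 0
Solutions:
 g(z) = 0


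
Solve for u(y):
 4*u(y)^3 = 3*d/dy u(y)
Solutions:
 u(y) = -sqrt(6)*sqrt(-1/(C1 + 4*y))/2
 u(y) = sqrt(6)*sqrt(-1/(C1 + 4*y))/2


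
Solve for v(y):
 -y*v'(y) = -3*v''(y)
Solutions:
 v(y) = C1 + C2*erfi(sqrt(6)*y/6)


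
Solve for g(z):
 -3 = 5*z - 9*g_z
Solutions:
 g(z) = C1 + 5*z^2/18 + z/3


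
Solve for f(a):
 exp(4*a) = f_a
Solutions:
 f(a) = C1 + exp(4*a)/4


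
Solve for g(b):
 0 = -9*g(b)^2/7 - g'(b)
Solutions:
 g(b) = 7/(C1 + 9*b)


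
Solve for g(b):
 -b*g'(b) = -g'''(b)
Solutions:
 g(b) = C1 + Integral(C2*airyai(b) + C3*airybi(b), b)


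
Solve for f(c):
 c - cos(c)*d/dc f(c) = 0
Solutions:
 f(c) = C1 + Integral(c/cos(c), c)


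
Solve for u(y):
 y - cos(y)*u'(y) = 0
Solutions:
 u(y) = C1 + Integral(y/cos(y), y)


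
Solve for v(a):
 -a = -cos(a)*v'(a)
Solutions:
 v(a) = C1 + Integral(a/cos(a), a)


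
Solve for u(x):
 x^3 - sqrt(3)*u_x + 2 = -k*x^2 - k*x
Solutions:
 u(x) = C1 + sqrt(3)*k*x^3/9 + sqrt(3)*k*x^2/6 + sqrt(3)*x^4/12 + 2*sqrt(3)*x/3


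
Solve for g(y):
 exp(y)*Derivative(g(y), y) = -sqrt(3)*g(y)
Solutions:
 g(y) = C1*exp(sqrt(3)*exp(-y))


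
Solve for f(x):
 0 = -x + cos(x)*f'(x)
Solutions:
 f(x) = C1 + Integral(x/cos(x), x)


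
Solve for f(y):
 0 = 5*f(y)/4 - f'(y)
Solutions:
 f(y) = C1*exp(5*y/4)


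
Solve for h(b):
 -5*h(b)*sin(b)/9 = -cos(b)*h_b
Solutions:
 h(b) = C1/cos(b)^(5/9)


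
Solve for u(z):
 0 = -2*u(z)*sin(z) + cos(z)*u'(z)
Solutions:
 u(z) = C1/cos(z)^2


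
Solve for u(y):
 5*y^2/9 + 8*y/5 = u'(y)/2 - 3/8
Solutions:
 u(y) = C1 + 10*y^3/27 + 8*y^2/5 + 3*y/4


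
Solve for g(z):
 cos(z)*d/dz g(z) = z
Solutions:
 g(z) = C1 + Integral(z/cos(z), z)


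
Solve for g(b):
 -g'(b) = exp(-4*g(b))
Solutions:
 g(b) = log(-I*(C1 - 4*b)^(1/4))
 g(b) = log(I*(C1 - 4*b)^(1/4))
 g(b) = log(-(C1 - 4*b)^(1/4))
 g(b) = log(C1 - 4*b)/4


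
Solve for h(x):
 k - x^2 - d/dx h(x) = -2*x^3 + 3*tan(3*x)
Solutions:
 h(x) = C1 + k*x + x^4/2 - x^3/3 + log(cos(3*x))


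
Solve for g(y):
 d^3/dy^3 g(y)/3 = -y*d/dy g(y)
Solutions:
 g(y) = C1 + Integral(C2*airyai(-3^(1/3)*y) + C3*airybi(-3^(1/3)*y), y)


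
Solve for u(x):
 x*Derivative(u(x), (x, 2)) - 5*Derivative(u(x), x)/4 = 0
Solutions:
 u(x) = C1 + C2*x^(9/4)


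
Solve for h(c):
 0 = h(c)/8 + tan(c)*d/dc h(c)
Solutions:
 h(c) = C1/sin(c)^(1/8)


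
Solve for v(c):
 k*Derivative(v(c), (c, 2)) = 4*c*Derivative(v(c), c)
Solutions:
 v(c) = C1 + C2*erf(sqrt(2)*c*sqrt(-1/k))/sqrt(-1/k)


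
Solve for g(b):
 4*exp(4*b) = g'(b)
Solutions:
 g(b) = C1 + exp(4*b)


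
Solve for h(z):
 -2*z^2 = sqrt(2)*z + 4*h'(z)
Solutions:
 h(z) = C1 - z^3/6 - sqrt(2)*z^2/8


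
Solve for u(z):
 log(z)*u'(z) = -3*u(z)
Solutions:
 u(z) = C1*exp(-3*li(z))


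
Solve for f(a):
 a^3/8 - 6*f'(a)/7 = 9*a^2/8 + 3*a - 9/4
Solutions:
 f(a) = C1 + 7*a^4/192 - 7*a^3/16 - 7*a^2/4 + 21*a/8


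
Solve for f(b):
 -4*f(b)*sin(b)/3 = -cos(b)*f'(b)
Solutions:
 f(b) = C1/cos(b)^(4/3)


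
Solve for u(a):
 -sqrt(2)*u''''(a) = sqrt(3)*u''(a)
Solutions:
 u(a) = C1 + C2*a + C3*sin(2^(3/4)*3^(1/4)*a/2) + C4*cos(2^(3/4)*3^(1/4)*a/2)


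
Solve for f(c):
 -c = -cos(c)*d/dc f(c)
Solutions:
 f(c) = C1 + Integral(c/cos(c), c)


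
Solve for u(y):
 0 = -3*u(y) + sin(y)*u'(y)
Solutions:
 u(y) = C1*(cos(y) - 1)^(3/2)/(cos(y) + 1)^(3/2)


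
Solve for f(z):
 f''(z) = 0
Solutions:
 f(z) = C1 + C2*z


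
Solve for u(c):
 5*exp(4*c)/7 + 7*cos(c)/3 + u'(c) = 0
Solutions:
 u(c) = C1 - 5*exp(4*c)/28 - 7*sin(c)/3


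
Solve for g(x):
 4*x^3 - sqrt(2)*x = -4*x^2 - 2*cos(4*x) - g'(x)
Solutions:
 g(x) = C1 - x^4 - 4*x^3/3 + sqrt(2)*x^2/2 - sin(4*x)/2


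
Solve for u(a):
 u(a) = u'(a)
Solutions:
 u(a) = C1*exp(a)


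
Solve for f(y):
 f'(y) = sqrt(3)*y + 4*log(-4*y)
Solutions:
 f(y) = C1 + sqrt(3)*y^2/2 + 4*y*log(-y) + 4*y*(-1 + 2*log(2))


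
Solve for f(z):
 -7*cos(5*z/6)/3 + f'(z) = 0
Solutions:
 f(z) = C1 + 14*sin(5*z/6)/5


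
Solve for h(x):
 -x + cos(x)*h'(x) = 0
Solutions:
 h(x) = C1 + Integral(x/cos(x), x)


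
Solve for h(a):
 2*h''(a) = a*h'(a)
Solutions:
 h(a) = C1 + C2*erfi(a/2)


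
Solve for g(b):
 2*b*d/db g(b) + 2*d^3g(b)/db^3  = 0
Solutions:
 g(b) = C1 + Integral(C2*airyai(-b) + C3*airybi(-b), b)


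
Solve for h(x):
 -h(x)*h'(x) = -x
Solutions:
 h(x) = -sqrt(C1 + x^2)
 h(x) = sqrt(C1 + x^2)


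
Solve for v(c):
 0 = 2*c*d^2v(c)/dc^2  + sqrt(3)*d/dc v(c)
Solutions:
 v(c) = C1 + C2*c^(1 - sqrt(3)/2)


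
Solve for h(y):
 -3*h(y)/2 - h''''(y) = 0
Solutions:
 h(y) = (C1*sin(6^(1/4)*y/2) + C2*cos(6^(1/4)*y/2))*exp(-6^(1/4)*y/2) + (C3*sin(6^(1/4)*y/2) + C4*cos(6^(1/4)*y/2))*exp(6^(1/4)*y/2)


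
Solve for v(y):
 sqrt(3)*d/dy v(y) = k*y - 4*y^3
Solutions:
 v(y) = C1 + sqrt(3)*k*y^2/6 - sqrt(3)*y^4/3


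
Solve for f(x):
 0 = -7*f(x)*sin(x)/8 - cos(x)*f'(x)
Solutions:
 f(x) = C1*cos(x)^(7/8)


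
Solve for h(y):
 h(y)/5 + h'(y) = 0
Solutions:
 h(y) = C1*exp(-y/5)


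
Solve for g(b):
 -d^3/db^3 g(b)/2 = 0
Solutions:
 g(b) = C1 + C2*b + C3*b^2


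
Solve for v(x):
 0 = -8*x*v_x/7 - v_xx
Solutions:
 v(x) = C1 + C2*erf(2*sqrt(7)*x/7)


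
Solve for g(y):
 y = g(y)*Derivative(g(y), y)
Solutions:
 g(y) = -sqrt(C1 + y^2)
 g(y) = sqrt(C1 + y^2)


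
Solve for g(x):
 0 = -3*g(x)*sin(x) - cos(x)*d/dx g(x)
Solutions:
 g(x) = C1*cos(x)^3


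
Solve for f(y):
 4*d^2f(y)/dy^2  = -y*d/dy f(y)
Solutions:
 f(y) = C1 + C2*erf(sqrt(2)*y/4)


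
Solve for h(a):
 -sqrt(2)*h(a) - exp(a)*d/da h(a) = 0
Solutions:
 h(a) = C1*exp(sqrt(2)*exp(-a))


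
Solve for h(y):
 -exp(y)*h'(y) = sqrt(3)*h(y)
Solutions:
 h(y) = C1*exp(sqrt(3)*exp(-y))


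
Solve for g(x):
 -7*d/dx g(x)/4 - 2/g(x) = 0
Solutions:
 g(x) = -sqrt(C1 - 112*x)/7
 g(x) = sqrt(C1 - 112*x)/7


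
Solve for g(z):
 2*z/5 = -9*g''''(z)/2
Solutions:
 g(z) = C1 + C2*z + C3*z^2 + C4*z^3 - z^5/1350


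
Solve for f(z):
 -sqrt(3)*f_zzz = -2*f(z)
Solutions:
 f(z) = C3*exp(2^(1/3)*3^(5/6)*z/3) + (C1*sin(6^(1/3)*z/2) + C2*cos(6^(1/3)*z/2))*exp(-2^(1/3)*3^(5/6)*z/6)


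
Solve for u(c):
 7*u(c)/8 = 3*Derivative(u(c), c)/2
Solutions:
 u(c) = C1*exp(7*c/12)


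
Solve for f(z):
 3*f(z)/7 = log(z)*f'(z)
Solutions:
 f(z) = C1*exp(3*li(z)/7)


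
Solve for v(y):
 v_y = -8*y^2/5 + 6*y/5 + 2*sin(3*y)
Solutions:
 v(y) = C1 - 8*y^3/15 + 3*y^2/5 - 2*cos(3*y)/3


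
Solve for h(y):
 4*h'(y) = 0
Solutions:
 h(y) = C1


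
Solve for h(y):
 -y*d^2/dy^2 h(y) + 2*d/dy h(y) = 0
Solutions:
 h(y) = C1 + C2*y^3


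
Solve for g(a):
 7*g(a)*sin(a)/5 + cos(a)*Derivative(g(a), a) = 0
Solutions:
 g(a) = C1*cos(a)^(7/5)


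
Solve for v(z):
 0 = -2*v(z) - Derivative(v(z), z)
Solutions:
 v(z) = C1*exp(-2*z)


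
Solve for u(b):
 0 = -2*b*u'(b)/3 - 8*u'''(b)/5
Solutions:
 u(b) = C1 + Integral(C2*airyai(-90^(1/3)*b/6) + C3*airybi(-90^(1/3)*b/6), b)


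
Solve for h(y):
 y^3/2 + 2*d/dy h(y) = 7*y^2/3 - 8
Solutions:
 h(y) = C1 - y^4/16 + 7*y^3/18 - 4*y


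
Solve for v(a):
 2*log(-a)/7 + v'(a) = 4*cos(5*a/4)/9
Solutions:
 v(a) = C1 - 2*a*log(-a)/7 + 2*a/7 + 16*sin(5*a/4)/45


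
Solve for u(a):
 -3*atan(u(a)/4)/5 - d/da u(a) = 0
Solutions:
 Integral(1/atan(_y/4), (_y, u(a))) = C1 - 3*a/5


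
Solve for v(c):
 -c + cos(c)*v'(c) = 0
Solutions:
 v(c) = C1 + Integral(c/cos(c), c)


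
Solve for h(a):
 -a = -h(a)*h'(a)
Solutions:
 h(a) = -sqrt(C1 + a^2)
 h(a) = sqrt(C1 + a^2)


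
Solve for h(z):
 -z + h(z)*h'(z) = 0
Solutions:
 h(z) = -sqrt(C1 + z^2)
 h(z) = sqrt(C1 + z^2)


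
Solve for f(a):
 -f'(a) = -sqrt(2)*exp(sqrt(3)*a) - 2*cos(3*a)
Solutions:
 f(a) = C1 + sqrt(6)*exp(sqrt(3)*a)/3 + 2*sin(3*a)/3


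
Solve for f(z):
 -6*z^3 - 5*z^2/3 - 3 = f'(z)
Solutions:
 f(z) = C1 - 3*z^4/2 - 5*z^3/9 - 3*z


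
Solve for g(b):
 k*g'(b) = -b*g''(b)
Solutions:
 g(b) = C1 + b^(1 - re(k))*(C2*sin(log(b)*Abs(im(k))) + C3*cos(log(b)*im(k)))


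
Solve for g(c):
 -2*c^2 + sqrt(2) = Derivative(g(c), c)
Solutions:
 g(c) = C1 - 2*c^3/3 + sqrt(2)*c


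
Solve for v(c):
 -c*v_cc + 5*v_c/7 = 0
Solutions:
 v(c) = C1 + C2*c^(12/7)


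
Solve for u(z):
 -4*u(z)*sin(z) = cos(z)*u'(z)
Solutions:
 u(z) = C1*cos(z)^4


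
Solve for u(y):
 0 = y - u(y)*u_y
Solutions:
 u(y) = -sqrt(C1 + y^2)
 u(y) = sqrt(C1 + y^2)


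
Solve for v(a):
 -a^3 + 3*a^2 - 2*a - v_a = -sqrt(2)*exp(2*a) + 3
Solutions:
 v(a) = C1 - a^4/4 + a^3 - a^2 - 3*a + sqrt(2)*exp(2*a)/2


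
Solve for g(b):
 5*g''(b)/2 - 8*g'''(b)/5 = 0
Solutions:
 g(b) = C1 + C2*b + C3*exp(25*b/16)


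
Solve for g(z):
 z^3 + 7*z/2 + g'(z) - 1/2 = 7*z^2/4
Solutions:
 g(z) = C1 - z^4/4 + 7*z^3/12 - 7*z^2/4 + z/2


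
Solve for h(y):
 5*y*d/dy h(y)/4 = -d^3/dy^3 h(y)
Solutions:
 h(y) = C1 + Integral(C2*airyai(-10^(1/3)*y/2) + C3*airybi(-10^(1/3)*y/2), y)


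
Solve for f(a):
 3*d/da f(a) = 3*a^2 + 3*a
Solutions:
 f(a) = C1 + a^3/3 + a^2/2


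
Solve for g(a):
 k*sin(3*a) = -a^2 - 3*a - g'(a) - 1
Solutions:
 g(a) = C1 - a^3/3 - 3*a^2/2 - a + k*cos(3*a)/3


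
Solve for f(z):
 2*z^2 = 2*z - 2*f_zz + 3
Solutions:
 f(z) = C1 + C2*z - z^4/12 + z^3/6 + 3*z^2/4


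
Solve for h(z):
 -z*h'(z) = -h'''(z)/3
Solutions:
 h(z) = C1 + Integral(C2*airyai(3^(1/3)*z) + C3*airybi(3^(1/3)*z), z)


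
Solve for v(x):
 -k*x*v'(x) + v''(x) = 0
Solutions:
 v(x) = Piecewise((-sqrt(2)*sqrt(pi)*C1*erf(sqrt(2)*x*sqrt(-k)/2)/(2*sqrt(-k)) - C2, (k > 0) | (k < 0)), (-C1*x - C2, True))


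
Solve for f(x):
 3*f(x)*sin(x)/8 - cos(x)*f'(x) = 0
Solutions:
 f(x) = C1/cos(x)^(3/8)


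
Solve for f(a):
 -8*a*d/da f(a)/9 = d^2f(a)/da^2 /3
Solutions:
 f(a) = C1 + C2*erf(2*sqrt(3)*a/3)


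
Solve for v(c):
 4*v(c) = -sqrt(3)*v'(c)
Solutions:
 v(c) = C1*exp(-4*sqrt(3)*c/3)


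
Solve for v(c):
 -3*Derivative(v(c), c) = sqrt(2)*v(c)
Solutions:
 v(c) = C1*exp(-sqrt(2)*c/3)


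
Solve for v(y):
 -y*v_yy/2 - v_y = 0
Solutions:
 v(y) = C1 + C2/y


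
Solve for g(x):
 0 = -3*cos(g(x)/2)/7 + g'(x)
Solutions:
 -3*x/7 - log(sin(g(x)/2) - 1) + log(sin(g(x)/2) + 1) = C1


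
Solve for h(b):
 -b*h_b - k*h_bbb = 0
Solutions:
 h(b) = C1 + Integral(C2*airyai(b*(-1/k)^(1/3)) + C3*airybi(b*(-1/k)^(1/3)), b)


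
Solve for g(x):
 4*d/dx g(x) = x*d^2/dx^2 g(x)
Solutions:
 g(x) = C1 + C2*x^5


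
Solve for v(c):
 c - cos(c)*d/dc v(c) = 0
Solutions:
 v(c) = C1 + Integral(c/cos(c), c)


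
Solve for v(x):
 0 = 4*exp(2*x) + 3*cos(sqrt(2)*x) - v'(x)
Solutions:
 v(x) = C1 + 2*exp(2*x) + 3*sqrt(2)*sin(sqrt(2)*x)/2


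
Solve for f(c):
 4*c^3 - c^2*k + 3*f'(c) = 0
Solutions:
 f(c) = C1 - c^4/3 + c^3*k/9


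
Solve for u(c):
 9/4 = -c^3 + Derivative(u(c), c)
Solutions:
 u(c) = C1 + c^4/4 + 9*c/4


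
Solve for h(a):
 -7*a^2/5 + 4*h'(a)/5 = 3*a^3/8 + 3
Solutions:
 h(a) = C1 + 15*a^4/128 + 7*a^3/12 + 15*a/4


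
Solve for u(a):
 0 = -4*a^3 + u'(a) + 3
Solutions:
 u(a) = C1 + a^4 - 3*a


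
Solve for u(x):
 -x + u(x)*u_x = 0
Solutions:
 u(x) = -sqrt(C1 + x^2)
 u(x) = sqrt(C1 + x^2)


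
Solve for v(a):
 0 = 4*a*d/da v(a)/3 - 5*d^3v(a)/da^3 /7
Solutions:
 v(a) = C1 + Integral(C2*airyai(15^(2/3)*28^(1/3)*a/15) + C3*airybi(15^(2/3)*28^(1/3)*a/15), a)


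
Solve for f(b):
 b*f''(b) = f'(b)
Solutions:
 f(b) = C1 + C2*b^2


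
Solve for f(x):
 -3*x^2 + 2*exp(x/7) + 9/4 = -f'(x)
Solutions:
 f(x) = C1 + x^3 - 9*x/4 - 14*exp(x/7)


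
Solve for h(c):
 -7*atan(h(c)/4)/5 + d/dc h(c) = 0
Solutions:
 Integral(1/atan(_y/4), (_y, h(c))) = C1 + 7*c/5


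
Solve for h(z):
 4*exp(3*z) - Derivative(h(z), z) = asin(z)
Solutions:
 h(z) = C1 - z*asin(z) - sqrt(1 - z^2) + 4*exp(3*z)/3


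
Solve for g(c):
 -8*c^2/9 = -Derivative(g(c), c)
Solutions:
 g(c) = C1 + 8*c^3/27


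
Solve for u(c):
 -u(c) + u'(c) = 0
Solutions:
 u(c) = C1*exp(c)


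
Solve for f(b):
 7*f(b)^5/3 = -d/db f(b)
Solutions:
 f(b) = -3^(1/4)*(1/(C1 + 28*b))^(1/4)
 f(b) = 3^(1/4)*(1/(C1 + 28*b))^(1/4)
 f(b) = -3^(1/4)*I*(1/(C1 + 28*b))^(1/4)
 f(b) = 3^(1/4)*I*(1/(C1 + 28*b))^(1/4)


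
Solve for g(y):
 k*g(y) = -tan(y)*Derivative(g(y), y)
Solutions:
 g(y) = C1*exp(-k*log(sin(y)))


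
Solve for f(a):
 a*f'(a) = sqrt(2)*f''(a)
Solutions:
 f(a) = C1 + C2*erfi(2^(1/4)*a/2)


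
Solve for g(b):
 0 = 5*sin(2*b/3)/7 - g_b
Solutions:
 g(b) = C1 - 15*cos(2*b/3)/14


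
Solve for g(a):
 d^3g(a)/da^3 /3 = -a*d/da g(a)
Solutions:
 g(a) = C1 + Integral(C2*airyai(-3^(1/3)*a) + C3*airybi(-3^(1/3)*a), a)


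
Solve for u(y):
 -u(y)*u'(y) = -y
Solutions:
 u(y) = -sqrt(C1 + y^2)
 u(y) = sqrt(C1 + y^2)


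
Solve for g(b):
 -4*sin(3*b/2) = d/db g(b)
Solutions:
 g(b) = C1 + 8*cos(3*b/2)/3


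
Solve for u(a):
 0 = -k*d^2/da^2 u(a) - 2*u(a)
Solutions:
 u(a) = C1*exp(-sqrt(2)*a*sqrt(-1/k)) + C2*exp(sqrt(2)*a*sqrt(-1/k))


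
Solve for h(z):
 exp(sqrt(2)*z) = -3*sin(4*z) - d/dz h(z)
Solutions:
 h(z) = C1 - sqrt(2)*exp(sqrt(2)*z)/2 + 3*cos(4*z)/4


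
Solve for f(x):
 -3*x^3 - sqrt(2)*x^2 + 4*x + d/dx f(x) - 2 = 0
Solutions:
 f(x) = C1 + 3*x^4/4 + sqrt(2)*x^3/3 - 2*x^2 + 2*x


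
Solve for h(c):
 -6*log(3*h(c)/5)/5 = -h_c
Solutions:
 -5*Integral(1/(log(_y) - log(5) + log(3)), (_y, h(c)))/6 = C1 - c


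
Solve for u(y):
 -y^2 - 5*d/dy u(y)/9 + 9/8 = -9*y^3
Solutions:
 u(y) = C1 + 81*y^4/20 - 3*y^3/5 + 81*y/40


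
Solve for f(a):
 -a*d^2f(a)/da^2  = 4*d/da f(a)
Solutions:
 f(a) = C1 + C2/a^3


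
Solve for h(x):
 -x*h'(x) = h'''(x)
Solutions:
 h(x) = C1 + Integral(C2*airyai(-x) + C3*airybi(-x), x)


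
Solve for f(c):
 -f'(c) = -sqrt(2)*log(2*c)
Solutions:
 f(c) = C1 + sqrt(2)*c*log(c) - sqrt(2)*c + sqrt(2)*c*log(2)


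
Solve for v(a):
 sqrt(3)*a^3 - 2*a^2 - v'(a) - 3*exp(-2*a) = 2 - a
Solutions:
 v(a) = C1 + sqrt(3)*a^4/4 - 2*a^3/3 + a^2/2 - 2*a + 3*exp(-2*a)/2


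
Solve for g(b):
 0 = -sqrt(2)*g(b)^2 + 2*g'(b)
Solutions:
 g(b) = -2/(C1 + sqrt(2)*b)


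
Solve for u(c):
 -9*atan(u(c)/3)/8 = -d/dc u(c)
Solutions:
 Integral(1/atan(_y/3), (_y, u(c))) = C1 + 9*c/8


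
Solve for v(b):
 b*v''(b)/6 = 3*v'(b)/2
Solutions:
 v(b) = C1 + C2*b^10


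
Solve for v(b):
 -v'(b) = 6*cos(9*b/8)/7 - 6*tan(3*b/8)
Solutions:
 v(b) = C1 - 16*log(cos(3*b/8)) - 16*sin(9*b/8)/21


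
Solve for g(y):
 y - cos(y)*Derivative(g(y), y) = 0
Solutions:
 g(y) = C1 + Integral(y/cos(y), y)


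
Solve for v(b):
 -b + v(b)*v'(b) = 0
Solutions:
 v(b) = -sqrt(C1 + b^2)
 v(b) = sqrt(C1 + b^2)


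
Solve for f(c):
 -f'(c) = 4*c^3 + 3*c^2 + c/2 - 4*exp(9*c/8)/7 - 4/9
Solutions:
 f(c) = C1 - c^4 - c^3 - c^2/4 + 4*c/9 + 32*exp(9*c/8)/63


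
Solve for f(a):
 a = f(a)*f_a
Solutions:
 f(a) = -sqrt(C1 + a^2)
 f(a) = sqrt(C1 + a^2)


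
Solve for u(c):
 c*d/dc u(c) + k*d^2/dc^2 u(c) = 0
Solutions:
 u(c) = C1 + C2*sqrt(k)*erf(sqrt(2)*c*sqrt(1/k)/2)


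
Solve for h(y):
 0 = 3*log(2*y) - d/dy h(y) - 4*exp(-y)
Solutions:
 h(y) = C1 + 3*y*log(y) + 3*y*(-1 + log(2)) + 4*exp(-y)


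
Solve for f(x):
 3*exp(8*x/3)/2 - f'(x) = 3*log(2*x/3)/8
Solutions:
 f(x) = C1 - 3*x*log(x)/8 + 3*x*(-log(2) + 1 + log(3))/8 + 9*exp(8*x/3)/16


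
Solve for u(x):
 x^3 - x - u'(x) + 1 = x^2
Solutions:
 u(x) = C1 + x^4/4 - x^3/3 - x^2/2 + x


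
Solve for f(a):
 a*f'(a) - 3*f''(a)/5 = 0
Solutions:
 f(a) = C1 + C2*erfi(sqrt(30)*a/6)


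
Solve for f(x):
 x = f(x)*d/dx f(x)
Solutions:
 f(x) = -sqrt(C1 + x^2)
 f(x) = sqrt(C1 + x^2)


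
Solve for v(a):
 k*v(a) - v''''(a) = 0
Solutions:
 v(a) = C1*exp(-a*k^(1/4)) + C2*exp(a*k^(1/4)) + C3*exp(-I*a*k^(1/4)) + C4*exp(I*a*k^(1/4))


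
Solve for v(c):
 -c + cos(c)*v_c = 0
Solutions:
 v(c) = C1 + Integral(c/cos(c), c)


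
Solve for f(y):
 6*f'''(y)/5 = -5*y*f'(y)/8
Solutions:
 f(y) = C1 + Integral(C2*airyai(-30^(2/3)*y/12) + C3*airybi(-30^(2/3)*y/12), y)


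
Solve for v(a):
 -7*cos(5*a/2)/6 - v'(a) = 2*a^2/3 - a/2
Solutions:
 v(a) = C1 - 2*a^3/9 + a^2/4 - 7*sin(5*a/2)/15


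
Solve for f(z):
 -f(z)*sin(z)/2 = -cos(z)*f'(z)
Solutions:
 f(z) = C1/sqrt(cos(z))


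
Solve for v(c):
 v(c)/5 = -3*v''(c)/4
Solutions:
 v(c) = C1*sin(2*sqrt(15)*c/15) + C2*cos(2*sqrt(15)*c/15)


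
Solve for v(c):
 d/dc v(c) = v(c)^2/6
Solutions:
 v(c) = -6/(C1 + c)


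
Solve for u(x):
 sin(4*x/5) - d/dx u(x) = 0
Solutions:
 u(x) = C1 - 5*cos(4*x/5)/4


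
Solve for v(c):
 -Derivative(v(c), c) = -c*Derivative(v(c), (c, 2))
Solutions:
 v(c) = C1 + C2*c^2


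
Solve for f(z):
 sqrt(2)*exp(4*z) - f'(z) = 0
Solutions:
 f(z) = C1 + sqrt(2)*exp(4*z)/4


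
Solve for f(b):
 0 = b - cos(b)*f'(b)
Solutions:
 f(b) = C1 + Integral(b/cos(b), b)


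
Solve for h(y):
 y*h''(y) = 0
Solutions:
 h(y) = C1 + C2*y


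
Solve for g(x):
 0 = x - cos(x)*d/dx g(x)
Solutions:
 g(x) = C1 + Integral(x/cos(x), x)


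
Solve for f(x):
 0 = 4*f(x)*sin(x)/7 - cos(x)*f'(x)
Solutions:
 f(x) = C1/cos(x)^(4/7)


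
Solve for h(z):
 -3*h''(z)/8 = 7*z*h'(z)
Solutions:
 h(z) = C1 + C2*erf(2*sqrt(21)*z/3)


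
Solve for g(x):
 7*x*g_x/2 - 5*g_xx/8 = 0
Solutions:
 g(x) = C1 + C2*erfi(sqrt(70)*x/5)


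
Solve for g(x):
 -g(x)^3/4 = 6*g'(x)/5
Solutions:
 g(x) = -2*sqrt(3)*sqrt(-1/(C1 - 5*x))
 g(x) = 2*sqrt(3)*sqrt(-1/(C1 - 5*x))


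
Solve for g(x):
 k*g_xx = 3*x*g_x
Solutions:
 g(x) = C1 + C2*erf(sqrt(6)*x*sqrt(-1/k)/2)/sqrt(-1/k)


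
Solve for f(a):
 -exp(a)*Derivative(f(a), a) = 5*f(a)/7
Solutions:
 f(a) = C1*exp(5*exp(-a)/7)


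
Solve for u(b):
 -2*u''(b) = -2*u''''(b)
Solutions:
 u(b) = C1 + C2*b + C3*exp(-b) + C4*exp(b)


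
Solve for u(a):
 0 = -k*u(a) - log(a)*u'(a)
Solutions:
 u(a) = C1*exp(-k*li(a))


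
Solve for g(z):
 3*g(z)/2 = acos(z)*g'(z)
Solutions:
 g(z) = C1*exp(3*Integral(1/acos(z), z)/2)


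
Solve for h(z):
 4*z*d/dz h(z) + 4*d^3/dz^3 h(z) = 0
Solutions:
 h(z) = C1 + Integral(C2*airyai(-z) + C3*airybi(-z), z)


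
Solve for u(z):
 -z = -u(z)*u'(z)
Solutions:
 u(z) = -sqrt(C1 + z^2)
 u(z) = sqrt(C1 + z^2)


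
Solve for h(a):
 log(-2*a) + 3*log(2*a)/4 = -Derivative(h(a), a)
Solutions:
 h(a) = C1 - 7*a*log(a)/4 + a*(-7*log(2)/4 + 7/4 - I*pi)


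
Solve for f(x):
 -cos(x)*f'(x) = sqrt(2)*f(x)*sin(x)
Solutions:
 f(x) = C1*cos(x)^(sqrt(2))


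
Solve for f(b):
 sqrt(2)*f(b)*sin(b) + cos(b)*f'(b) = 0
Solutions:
 f(b) = C1*cos(b)^(sqrt(2))


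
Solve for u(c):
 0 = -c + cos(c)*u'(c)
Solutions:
 u(c) = C1 + Integral(c/cos(c), c)


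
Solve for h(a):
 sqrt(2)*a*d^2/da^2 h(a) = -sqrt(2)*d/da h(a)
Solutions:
 h(a) = C1 + C2*log(a)


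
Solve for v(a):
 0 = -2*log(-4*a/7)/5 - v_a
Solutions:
 v(a) = C1 - 2*a*log(-a)/5 + 2*a*(-2*log(2) + 1 + log(7))/5


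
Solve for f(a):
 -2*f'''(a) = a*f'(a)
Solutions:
 f(a) = C1 + Integral(C2*airyai(-2^(2/3)*a/2) + C3*airybi(-2^(2/3)*a/2), a)


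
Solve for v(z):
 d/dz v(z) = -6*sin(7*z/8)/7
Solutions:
 v(z) = C1 + 48*cos(7*z/8)/49


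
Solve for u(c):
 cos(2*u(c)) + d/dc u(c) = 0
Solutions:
 u(c) = -asin((C1 + exp(4*c))/(C1 - exp(4*c)))/2 + pi/2
 u(c) = asin((C1 + exp(4*c))/(C1 - exp(4*c)))/2


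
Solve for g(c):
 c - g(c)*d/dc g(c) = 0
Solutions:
 g(c) = -sqrt(C1 + c^2)
 g(c) = sqrt(C1 + c^2)


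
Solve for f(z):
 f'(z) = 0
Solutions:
 f(z) = C1


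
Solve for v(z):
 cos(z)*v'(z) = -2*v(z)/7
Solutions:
 v(z) = C1*(sin(z) - 1)^(1/7)/(sin(z) + 1)^(1/7)


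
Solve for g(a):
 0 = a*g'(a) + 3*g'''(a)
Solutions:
 g(a) = C1 + Integral(C2*airyai(-3^(2/3)*a/3) + C3*airybi(-3^(2/3)*a/3), a)


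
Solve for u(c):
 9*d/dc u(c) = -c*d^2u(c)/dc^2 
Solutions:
 u(c) = C1 + C2/c^8


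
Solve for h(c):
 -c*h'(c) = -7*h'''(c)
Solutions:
 h(c) = C1 + Integral(C2*airyai(7^(2/3)*c/7) + C3*airybi(7^(2/3)*c/7), c)


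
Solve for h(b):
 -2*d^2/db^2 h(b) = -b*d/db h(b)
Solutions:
 h(b) = C1 + C2*erfi(b/2)


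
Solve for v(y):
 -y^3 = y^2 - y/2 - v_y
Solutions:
 v(y) = C1 + y^4/4 + y^3/3 - y^2/4


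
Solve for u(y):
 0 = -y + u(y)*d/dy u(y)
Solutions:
 u(y) = -sqrt(C1 + y^2)
 u(y) = sqrt(C1 + y^2)


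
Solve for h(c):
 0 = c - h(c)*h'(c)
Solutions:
 h(c) = -sqrt(C1 + c^2)
 h(c) = sqrt(C1 + c^2)


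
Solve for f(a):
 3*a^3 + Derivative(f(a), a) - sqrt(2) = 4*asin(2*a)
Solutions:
 f(a) = C1 - 3*a^4/4 + 4*a*asin(2*a) + sqrt(2)*a + 2*sqrt(1 - 4*a^2)


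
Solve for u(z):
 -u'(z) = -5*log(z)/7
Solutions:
 u(z) = C1 + 5*z*log(z)/7 - 5*z/7


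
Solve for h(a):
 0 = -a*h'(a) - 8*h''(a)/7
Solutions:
 h(a) = C1 + C2*erf(sqrt(7)*a/4)


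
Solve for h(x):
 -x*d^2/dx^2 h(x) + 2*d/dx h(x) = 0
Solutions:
 h(x) = C1 + C2*x^3


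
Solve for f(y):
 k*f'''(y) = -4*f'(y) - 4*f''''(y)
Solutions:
 f(y) = C1 + C2*exp(-y*(k^2/(k^3 + sqrt(-k^6 + (k^3 + 864)^2) + 864)^(1/3) + k + (k^3 + sqrt(-k^6 + (k^3 + 864)^2) + 864)^(1/3))/12) + C3*exp(y*(-4*k^2/((-1 + sqrt(3)*I)*(k^3 + sqrt(-k^6 + (k^3 + 864)^2) + 864)^(1/3)) - 2*k + (k^3 + sqrt(-k^6 + (k^3 + 864)^2) + 864)^(1/3) - sqrt(3)*I*(k^3 + sqrt(-k^6 + (k^3 + 864)^2) + 864)^(1/3))/24) + C4*exp(y*(4*k^2/((1 + sqrt(3)*I)*(k^3 + sqrt(-k^6 + (k^3 + 864)^2) + 864)^(1/3)) - 2*k + (k^3 + sqrt(-k^6 + (k^3 + 864)^2) + 864)^(1/3) + sqrt(3)*I*(k^3 + sqrt(-k^6 + (k^3 + 864)^2) + 864)^(1/3))/24)


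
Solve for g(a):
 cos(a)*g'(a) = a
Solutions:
 g(a) = C1 + Integral(a/cos(a), a)


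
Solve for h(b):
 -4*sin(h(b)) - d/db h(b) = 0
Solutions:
 h(b) = -acos((-C1 - exp(8*b))/(C1 - exp(8*b))) + 2*pi
 h(b) = acos((-C1 - exp(8*b))/(C1 - exp(8*b)))


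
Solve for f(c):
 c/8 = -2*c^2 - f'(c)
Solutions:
 f(c) = C1 - 2*c^3/3 - c^2/16


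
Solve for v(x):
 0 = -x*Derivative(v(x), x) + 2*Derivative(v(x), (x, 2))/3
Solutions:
 v(x) = C1 + C2*erfi(sqrt(3)*x/2)


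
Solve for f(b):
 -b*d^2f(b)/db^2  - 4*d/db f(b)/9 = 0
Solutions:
 f(b) = C1 + C2*b^(5/9)


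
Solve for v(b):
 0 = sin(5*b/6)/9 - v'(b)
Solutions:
 v(b) = C1 - 2*cos(5*b/6)/15


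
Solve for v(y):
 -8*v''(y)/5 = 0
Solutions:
 v(y) = C1 + C2*y


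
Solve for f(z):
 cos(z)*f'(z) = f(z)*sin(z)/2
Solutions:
 f(z) = C1/sqrt(cos(z))


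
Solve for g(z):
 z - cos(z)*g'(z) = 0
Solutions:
 g(z) = C1 + Integral(z/cos(z), z)


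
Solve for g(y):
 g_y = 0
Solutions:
 g(y) = C1


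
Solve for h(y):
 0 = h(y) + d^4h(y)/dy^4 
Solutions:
 h(y) = (C1*sin(sqrt(2)*y/2) + C2*cos(sqrt(2)*y/2))*exp(-sqrt(2)*y/2) + (C3*sin(sqrt(2)*y/2) + C4*cos(sqrt(2)*y/2))*exp(sqrt(2)*y/2)


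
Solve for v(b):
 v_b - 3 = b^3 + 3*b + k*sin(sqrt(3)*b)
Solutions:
 v(b) = C1 + b^4/4 + 3*b^2/2 + 3*b - sqrt(3)*k*cos(sqrt(3)*b)/3


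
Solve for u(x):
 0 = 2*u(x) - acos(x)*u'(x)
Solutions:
 u(x) = C1*exp(2*Integral(1/acos(x), x))


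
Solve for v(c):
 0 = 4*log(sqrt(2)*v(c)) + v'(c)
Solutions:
 Integral(1/(2*log(_y) + log(2)), (_y, v(c)))/2 = C1 - c


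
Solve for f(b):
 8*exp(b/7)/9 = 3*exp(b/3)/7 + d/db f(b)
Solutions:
 f(b) = C1 + 56*exp(b/7)/9 - 9*exp(b/3)/7


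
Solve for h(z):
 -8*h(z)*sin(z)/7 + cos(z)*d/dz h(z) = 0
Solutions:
 h(z) = C1/cos(z)^(8/7)


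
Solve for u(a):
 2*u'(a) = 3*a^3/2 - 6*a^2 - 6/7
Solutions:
 u(a) = C1 + 3*a^4/16 - a^3 - 3*a/7


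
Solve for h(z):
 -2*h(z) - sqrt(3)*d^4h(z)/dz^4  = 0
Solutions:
 h(z) = (C1*sin(2^(3/4)*3^(7/8)*z/6) + C2*cos(2^(3/4)*3^(7/8)*z/6))*exp(-2^(3/4)*3^(7/8)*z/6) + (C3*sin(2^(3/4)*3^(7/8)*z/6) + C4*cos(2^(3/4)*3^(7/8)*z/6))*exp(2^(3/4)*3^(7/8)*z/6)
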